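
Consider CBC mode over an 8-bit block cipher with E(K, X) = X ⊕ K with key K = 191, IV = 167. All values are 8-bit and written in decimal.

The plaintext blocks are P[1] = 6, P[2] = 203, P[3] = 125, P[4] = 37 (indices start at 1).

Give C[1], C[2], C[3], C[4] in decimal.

CBC encryption: C_i = E(K, P_i ⊕ C_{i−1}), with C_{0} = IV.
C[1]: P[1] ⊕ 167 = 161; E(K, 161) = 30.
C[2]: P[2] ⊕ 30 = 213; E(K, 213) = 106.
C[3]: P[3] ⊕ 106 = 23; E(K, 23) = 168.
C[4]: P[4] ⊕ 168 = 141; E(K, 141) = 50.

C[1] = 30, C[2] = 106, C[3] = 168, C[4] = 50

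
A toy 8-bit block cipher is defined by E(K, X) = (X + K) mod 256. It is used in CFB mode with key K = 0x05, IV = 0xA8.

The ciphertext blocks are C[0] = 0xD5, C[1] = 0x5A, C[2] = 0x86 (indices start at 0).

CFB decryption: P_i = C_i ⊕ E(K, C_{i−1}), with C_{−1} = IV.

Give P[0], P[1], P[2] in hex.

P[0]: E(K, 0xA8) = 0xAD; 0xD5 ⊕ 0xAD = 0x78.
P[1]: E(K, 0xD5) = 0xDA; 0x5A ⊕ 0xDA = 0x80.
P[2]: E(K, 0x5A) = 0x5F; 0x86 ⊕ 0x5F = 0xD9.

P[0] = 0x78, P[1] = 0x80, P[2] = 0xD9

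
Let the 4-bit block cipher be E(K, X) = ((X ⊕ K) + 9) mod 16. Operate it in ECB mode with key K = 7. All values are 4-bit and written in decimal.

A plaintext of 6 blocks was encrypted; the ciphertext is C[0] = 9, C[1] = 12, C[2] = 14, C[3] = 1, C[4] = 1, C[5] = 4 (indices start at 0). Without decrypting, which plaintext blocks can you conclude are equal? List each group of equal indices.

P[3] = P[4]

ECB encrypts each block independently with the same key, so equal ciphertext blocks imply equal plaintext blocks.
C[3] = C[4] = 1, so P[3] = P[4].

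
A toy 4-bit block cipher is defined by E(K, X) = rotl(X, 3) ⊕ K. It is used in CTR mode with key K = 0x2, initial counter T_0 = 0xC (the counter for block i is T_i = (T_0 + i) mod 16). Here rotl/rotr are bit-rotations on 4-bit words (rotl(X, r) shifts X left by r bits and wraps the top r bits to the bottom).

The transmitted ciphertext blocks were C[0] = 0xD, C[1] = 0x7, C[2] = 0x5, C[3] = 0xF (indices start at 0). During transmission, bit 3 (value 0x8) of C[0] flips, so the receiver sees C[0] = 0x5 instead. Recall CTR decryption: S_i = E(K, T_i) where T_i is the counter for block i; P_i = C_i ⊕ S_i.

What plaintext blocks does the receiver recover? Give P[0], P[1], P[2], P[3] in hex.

P[0] = 0x1, P[1] = 0xB, P[2] = 0x0, P[3] = 0x2

Only C[0] changed, to 0x5. In CTR, a change in C_i flips the same bit in P_i only; the keystream is unaffected. Decrypting the received ciphertext:
P[0]: T = 0xC, S = E(K, T) = 0x4; 0x5 ⊕ 0x4 = 0x1.
P[1]: T = 0xD, S = E(K, T) = 0xC; 0x7 ⊕ 0xC = 0xB.
P[2]: T = 0xE, S = E(K, T) = 0x5; 0x5 ⊕ 0x5 = 0x0.
P[3]: T = 0xF, S = E(K, T) = 0xD; 0xF ⊕ 0xD = 0x2.
Blocks that differ from the original plaintext: P[0].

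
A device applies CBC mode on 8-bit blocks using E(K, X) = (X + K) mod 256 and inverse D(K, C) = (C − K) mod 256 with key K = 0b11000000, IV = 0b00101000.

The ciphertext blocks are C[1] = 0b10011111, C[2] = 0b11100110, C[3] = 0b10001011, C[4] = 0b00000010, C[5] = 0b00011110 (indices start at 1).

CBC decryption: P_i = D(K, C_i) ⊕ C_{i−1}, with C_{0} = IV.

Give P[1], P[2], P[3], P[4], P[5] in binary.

P[1]: D(K, 0b10011111) = 0b11011111; 0b11011111 ⊕ 0b00101000 = 0b11110111.
P[2]: D(K, 0b11100110) = 0b00100110; 0b00100110 ⊕ 0b10011111 = 0b10111001.
P[3]: D(K, 0b10001011) = 0b11001011; 0b11001011 ⊕ 0b11100110 = 0b00101101.
P[4]: D(K, 0b00000010) = 0b01000010; 0b01000010 ⊕ 0b10001011 = 0b11001001.
P[5]: D(K, 0b00011110) = 0b01011110; 0b01011110 ⊕ 0b00000010 = 0b01011100.

P[1] = 0b11110111, P[2] = 0b10111001, P[3] = 0b00101101, P[4] = 0b11001001, P[5] = 0b01011100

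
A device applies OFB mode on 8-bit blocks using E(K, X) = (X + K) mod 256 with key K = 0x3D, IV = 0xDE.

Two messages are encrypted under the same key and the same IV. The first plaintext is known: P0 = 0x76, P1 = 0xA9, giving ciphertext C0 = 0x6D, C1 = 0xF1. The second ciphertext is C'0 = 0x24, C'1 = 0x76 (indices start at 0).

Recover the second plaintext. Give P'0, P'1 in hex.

P'0 = 0x3F, P'1 = 0x2E

In OFB with a reused IV, both messages share the same keystream S_i, so C_i ⊕ C'_i = P_i ⊕ P'_i and thus P'_i = P_i ⊕ C_i ⊕ C'_i.
P'0: 0x76 ⊕ 0x6D ⊕ 0x24 = 0x3F.
P'1: 0xA9 ⊕ 0xF1 ⊕ 0x76 = 0x2E.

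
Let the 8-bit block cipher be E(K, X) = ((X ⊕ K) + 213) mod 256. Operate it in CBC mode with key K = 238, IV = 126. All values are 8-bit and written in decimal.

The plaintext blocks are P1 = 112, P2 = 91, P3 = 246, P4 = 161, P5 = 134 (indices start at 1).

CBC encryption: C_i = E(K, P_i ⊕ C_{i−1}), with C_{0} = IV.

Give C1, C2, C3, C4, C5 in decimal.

C1 = 181, C2 = 213, C3 = 162, C4 = 194, C5 = 127

C1: P1 ⊕ 126 = 14; E(K, 14) = 181.
C2: P2 ⊕ 181 = 238; E(K, 238) = 213.
C3: P3 ⊕ 213 = 35; E(K, 35) = 162.
C4: P4 ⊕ 162 = 3; E(K, 3) = 194.
C5: P5 ⊕ 194 = 68; E(K, 68) = 127.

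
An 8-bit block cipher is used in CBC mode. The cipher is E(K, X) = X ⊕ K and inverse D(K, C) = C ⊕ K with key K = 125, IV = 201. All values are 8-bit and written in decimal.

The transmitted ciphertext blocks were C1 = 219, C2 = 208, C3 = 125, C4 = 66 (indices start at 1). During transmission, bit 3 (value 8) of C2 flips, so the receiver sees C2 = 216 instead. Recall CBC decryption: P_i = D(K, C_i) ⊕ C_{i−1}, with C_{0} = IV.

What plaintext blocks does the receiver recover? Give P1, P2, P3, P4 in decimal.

P1 = 111, P2 = 126, P3 = 216, P4 = 66

Only C2 changed, to 216. In CBC, a change in C_i garbles P_i and flips the same bit in P_{i+1}. Decrypting the received ciphertext:
P1: D(K, 219) = 166; 166 ⊕ 201 = 111.
P2: D(K, 216) = 165; 165 ⊕ 219 = 126.
P3: D(K, 125) = 0; 0 ⊕ 216 = 216.
P4: D(K, 66) = 63; 63 ⊕ 125 = 66.
Blocks that differ from the original plaintext: P2, P3.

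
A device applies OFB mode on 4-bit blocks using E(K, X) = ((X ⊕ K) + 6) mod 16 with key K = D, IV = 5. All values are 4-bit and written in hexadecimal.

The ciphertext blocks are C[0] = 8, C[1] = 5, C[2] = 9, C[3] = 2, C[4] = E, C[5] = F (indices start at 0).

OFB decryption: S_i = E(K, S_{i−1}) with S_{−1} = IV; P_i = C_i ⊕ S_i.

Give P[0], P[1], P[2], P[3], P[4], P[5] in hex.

P[0] = 6, P[1] = C, P[2] = 3, P[3] = F, P[4] = 8, P[5] = E

P[0]: S = E(K, 5) = E; 8 ⊕ E = 6.
P[1]: S = E(K, E) = 9; 5 ⊕ 9 = C.
P[2]: S = E(K, 9) = A; 9 ⊕ A = 3.
P[3]: S = E(K, A) = D; 2 ⊕ D = F.
P[4]: S = E(K, D) = 6; E ⊕ 6 = 8.
P[5]: S = E(K, 6) = 1; F ⊕ 1 = E.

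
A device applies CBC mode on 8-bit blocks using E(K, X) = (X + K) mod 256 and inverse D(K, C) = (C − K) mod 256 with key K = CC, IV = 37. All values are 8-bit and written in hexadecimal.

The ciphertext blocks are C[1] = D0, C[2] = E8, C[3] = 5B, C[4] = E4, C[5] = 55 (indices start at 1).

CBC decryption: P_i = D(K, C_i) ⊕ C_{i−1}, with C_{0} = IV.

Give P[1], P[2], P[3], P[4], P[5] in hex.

P[1]: D(K, D0) = 04; 04 ⊕ 37 = 33.
P[2]: D(K, E8) = 1C; 1C ⊕ D0 = CC.
P[3]: D(K, 5B) = 8F; 8F ⊕ E8 = 67.
P[4]: D(K, E4) = 18; 18 ⊕ 5B = 43.
P[5]: D(K, 55) = 89; 89 ⊕ E4 = 6D.

P[1] = 33, P[2] = CC, P[3] = 67, P[4] = 43, P[5] = 6D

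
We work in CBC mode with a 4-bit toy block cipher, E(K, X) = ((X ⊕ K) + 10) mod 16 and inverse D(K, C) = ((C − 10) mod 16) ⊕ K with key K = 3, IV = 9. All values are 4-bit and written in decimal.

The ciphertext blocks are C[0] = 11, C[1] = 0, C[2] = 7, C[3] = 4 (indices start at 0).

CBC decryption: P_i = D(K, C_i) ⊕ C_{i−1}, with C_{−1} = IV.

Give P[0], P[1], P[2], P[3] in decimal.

P[0]: D(K, 11) = 2; 2 ⊕ 9 = 11.
P[1]: D(K, 0) = 5; 5 ⊕ 11 = 14.
P[2]: D(K, 7) = 14; 14 ⊕ 0 = 14.
P[3]: D(K, 4) = 9; 9 ⊕ 7 = 14.

P[0] = 11, P[1] = 14, P[2] = 14, P[3] = 14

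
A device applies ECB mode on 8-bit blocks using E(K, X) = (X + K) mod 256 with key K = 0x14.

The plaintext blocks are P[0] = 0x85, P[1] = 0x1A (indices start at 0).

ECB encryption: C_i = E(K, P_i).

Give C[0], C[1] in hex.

C[0]: E(K, 0x85) = 0x99.
C[1]: E(K, 0x1A) = 0x2E.

C[0] = 0x99, C[1] = 0x2E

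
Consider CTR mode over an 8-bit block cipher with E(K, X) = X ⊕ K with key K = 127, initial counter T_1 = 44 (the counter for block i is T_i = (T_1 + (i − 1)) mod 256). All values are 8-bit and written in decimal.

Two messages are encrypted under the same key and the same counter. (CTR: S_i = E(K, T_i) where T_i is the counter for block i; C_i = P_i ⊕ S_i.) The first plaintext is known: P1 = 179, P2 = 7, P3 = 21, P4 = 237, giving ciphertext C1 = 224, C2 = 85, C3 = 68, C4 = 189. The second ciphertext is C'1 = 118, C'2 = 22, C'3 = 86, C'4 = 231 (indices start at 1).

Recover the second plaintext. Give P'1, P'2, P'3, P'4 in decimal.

P'1 = 37, P'2 = 68, P'3 = 7, P'4 = 183

In CTR with a reused counter, both messages share the same keystream S_i, so C_i ⊕ C'_i = P_i ⊕ P'_i and thus P'_i = P_i ⊕ C_i ⊕ C'_i.
P'1: 179 ⊕ 224 ⊕ 118 = 37.
P'2: 7 ⊕ 85 ⊕ 22 = 68.
P'3: 21 ⊕ 68 ⊕ 86 = 7.
P'4: 237 ⊕ 189 ⊕ 231 = 183.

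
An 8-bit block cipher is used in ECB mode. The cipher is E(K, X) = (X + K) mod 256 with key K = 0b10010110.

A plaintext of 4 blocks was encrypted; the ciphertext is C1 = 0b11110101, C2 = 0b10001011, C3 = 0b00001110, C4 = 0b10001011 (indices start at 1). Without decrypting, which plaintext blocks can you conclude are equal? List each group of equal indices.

P2 = P4

ECB encrypts each block independently with the same key, so equal ciphertext blocks imply equal plaintext blocks.
C2 = C4 = 0b10001011, so P2 = P4.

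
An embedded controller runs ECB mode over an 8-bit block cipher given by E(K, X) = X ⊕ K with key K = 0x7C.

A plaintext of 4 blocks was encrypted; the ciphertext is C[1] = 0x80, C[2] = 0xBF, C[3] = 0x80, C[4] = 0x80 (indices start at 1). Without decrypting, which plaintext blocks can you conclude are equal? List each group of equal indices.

ECB encrypts each block independently with the same key, so equal ciphertext blocks imply equal plaintext blocks.
C[1] = C[3] = C[4] = 0x80, so P[1] = P[3] = P[4].

P[1] = P[3] = P[4]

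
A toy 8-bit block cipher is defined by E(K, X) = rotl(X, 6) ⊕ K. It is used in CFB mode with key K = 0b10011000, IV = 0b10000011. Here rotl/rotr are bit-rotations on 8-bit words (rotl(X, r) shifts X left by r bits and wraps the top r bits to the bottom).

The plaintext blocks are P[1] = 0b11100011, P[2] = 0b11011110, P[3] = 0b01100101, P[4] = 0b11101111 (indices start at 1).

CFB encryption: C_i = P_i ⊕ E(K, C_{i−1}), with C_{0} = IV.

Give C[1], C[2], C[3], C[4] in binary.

C[1]: E(K, 0b10000011) = 0b01111000; 0b11100011 ⊕ 0b01111000 = 0b10011011.
C[2]: E(K, 0b10011011) = 0b01111110; 0b11011110 ⊕ 0b01111110 = 0b10100000.
C[3]: E(K, 0b10100000) = 0b10110000; 0b01100101 ⊕ 0b10110000 = 0b11010101.
C[4]: E(K, 0b11010101) = 0b11101101; 0b11101111 ⊕ 0b11101101 = 0b00000010.

C[1] = 0b10011011, C[2] = 0b10100000, C[3] = 0b11010101, C[4] = 0b00000010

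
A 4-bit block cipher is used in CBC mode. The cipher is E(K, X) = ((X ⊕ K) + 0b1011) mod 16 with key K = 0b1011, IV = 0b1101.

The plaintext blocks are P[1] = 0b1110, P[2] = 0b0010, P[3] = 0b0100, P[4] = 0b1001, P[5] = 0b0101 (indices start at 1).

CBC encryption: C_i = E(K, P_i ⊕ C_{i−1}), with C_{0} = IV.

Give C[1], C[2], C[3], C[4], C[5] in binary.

C[1] = 0b0011, C[2] = 0b0101, C[3] = 0b0101, C[4] = 0b0010, C[5] = 0b0111

C[1]: P[1] ⊕ 0b1101 = 0b0011; E(K, 0b0011) = 0b0011.
C[2]: P[2] ⊕ 0b0011 = 0b0001; E(K, 0b0001) = 0b0101.
C[3]: P[3] ⊕ 0b0101 = 0b0001; E(K, 0b0001) = 0b0101.
C[4]: P[4] ⊕ 0b0101 = 0b1100; E(K, 0b1100) = 0b0010.
C[5]: P[5] ⊕ 0b0010 = 0b0111; E(K, 0b0111) = 0b0111.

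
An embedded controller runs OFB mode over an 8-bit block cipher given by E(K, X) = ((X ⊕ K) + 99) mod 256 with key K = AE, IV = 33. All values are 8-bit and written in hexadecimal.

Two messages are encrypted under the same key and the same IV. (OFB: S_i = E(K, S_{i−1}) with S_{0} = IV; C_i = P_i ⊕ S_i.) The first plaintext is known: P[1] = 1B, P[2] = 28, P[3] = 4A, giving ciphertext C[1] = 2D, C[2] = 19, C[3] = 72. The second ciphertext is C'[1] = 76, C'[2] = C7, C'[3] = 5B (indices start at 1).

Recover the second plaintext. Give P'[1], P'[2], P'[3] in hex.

In OFB with a reused IV, both messages share the same keystream S_i, so C_i ⊕ C'_i = P_i ⊕ P'_i and thus P'_i = P_i ⊕ C_i ⊕ C'_i.
P'[1]: 1B ⊕ 2D ⊕ 76 = 40.
P'[2]: 28 ⊕ 19 ⊕ C7 = F6.
P'[3]: 4A ⊕ 72 ⊕ 5B = 63.

P'[1] = 40, P'[2] = F6, P'[3] = 63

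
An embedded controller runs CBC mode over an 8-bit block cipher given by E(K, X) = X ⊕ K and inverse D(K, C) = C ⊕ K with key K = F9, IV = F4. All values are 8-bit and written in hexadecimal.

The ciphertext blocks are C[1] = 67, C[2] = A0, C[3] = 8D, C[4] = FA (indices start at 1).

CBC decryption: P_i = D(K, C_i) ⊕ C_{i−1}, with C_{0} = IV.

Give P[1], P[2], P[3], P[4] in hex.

P[1] = 6A, P[2] = 3E, P[3] = D4, P[4] = 8E

P[1]: D(K, 67) = 9E; 9E ⊕ F4 = 6A.
P[2]: D(K, A0) = 59; 59 ⊕ 67 = 3E.
P[3]: D(K, 8D) = 74; 74 ⊕ A0 = D4.
P[4]: D(K, FA) = 03; 03 ⊕ 8D = 8E.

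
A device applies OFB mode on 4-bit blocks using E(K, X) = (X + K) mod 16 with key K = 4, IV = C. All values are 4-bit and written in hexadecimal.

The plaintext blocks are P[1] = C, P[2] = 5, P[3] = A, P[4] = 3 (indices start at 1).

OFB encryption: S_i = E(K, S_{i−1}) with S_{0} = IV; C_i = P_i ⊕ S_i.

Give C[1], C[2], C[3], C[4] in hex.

C[1]: S = E(K, C) = 0; C ⊕ 0 = C.
C[2]: S = E(K, 0) = 4; 5 ⊕ 4 = 1.
C[3]: S = E(K, 4) = 8; A ⊕ 8 = 2.
C[4]: S = E(K, 8) = C; 3 ⊕ C = F.

C[1] = C, C[2] = 1, C[3] = 2, C[4] = F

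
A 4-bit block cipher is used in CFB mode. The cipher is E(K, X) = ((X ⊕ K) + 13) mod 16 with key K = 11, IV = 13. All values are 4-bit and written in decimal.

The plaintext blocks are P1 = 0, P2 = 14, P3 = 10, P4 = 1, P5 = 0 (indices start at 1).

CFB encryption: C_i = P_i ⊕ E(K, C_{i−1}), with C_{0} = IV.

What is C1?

C1: E(K, 13) = 3; 0 ⊕ 3 = 3.

C1 = 3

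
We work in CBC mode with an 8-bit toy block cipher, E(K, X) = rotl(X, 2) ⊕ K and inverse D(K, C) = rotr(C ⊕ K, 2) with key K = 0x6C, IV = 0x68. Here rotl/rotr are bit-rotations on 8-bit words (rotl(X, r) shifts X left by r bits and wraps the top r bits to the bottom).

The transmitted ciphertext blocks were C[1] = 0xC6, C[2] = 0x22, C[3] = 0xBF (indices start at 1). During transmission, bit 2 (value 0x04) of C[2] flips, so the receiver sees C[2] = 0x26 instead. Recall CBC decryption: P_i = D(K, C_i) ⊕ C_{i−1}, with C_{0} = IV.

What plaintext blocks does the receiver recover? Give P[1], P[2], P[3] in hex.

Only C[2] changed, to 0x26. In CBC, a change in C_i garbles P_i and flips the same bit in P_{i+1}. Decrypting the received ciphertext:
P[1]: D(K, 0xC6) = 0xAA; 0xAA ⊕ 0x68 = 0xC2.
P[2]: D(K, 0x26) = 0x92; 0x92 ⊕ 0xC6 = 0x54.
P[3]: D(K, 0xBF) = 0xF4; 0xF4 ⊕ 0x26 = 0xD2.
Blocks that differ from the original plaintext: P[2], P[3].

P[1] = 0xC2, P[2] = 0x54, P[3] = 0xD2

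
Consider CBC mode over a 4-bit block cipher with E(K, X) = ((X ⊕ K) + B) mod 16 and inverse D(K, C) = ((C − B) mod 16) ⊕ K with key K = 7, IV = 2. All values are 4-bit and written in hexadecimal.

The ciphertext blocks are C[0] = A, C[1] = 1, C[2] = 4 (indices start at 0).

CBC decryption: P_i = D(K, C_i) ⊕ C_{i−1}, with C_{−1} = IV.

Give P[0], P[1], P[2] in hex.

P[0]: D(K, A) = 8; 8 ⊕ 2 = A.
P[1]: D(K, 1) = 1; 1 ⊕ A = B.
P[2]: D(K, 4) = E; E ⊕ 1 = F.

P[0] = A, P[1] = B, P[2] = F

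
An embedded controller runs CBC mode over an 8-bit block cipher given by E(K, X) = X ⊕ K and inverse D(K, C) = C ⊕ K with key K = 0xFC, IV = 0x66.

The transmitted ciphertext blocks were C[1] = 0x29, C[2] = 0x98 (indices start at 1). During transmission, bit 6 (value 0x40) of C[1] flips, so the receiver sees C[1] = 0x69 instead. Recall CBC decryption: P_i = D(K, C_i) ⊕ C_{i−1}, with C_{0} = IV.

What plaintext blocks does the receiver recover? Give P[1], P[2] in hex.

Only C[1] changed, to 0x69. In CBC, a change in C_i garbles P_i and flips the same bit in P_{i+1}. Decrypting the received ciphertext:
P[1]: D(K, 0x69) = 0x95; 0x95 ⊕ 0x66 = 0xF3.
P[2]: D(K, 0x98) = 0x64; 0x64 ⊕ 0x69 = 0x0D.
Blocks that differ from the original plaintext: P[1], P[2].

P[1] = 0xF3, P[2] = 0x0D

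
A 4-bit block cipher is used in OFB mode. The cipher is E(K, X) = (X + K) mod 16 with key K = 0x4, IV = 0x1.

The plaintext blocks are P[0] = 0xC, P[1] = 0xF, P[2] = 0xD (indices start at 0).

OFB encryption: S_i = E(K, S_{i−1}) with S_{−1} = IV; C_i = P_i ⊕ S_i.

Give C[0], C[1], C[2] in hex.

C[0]: S = E(K, 0x1) = 0x5; 0xC ⊕ 0x5 = 0x9.
C[1]: S = E(K, 0x5) = 0x9; 0xF ⊕ 0x9 = 0x6.
C[2]: S = E(K, 0x9) = 0xD; 0xD ⊕ 0xD = 0x0.

C[0] = 0x9, C[1] = 0x6, C[2] = 0x0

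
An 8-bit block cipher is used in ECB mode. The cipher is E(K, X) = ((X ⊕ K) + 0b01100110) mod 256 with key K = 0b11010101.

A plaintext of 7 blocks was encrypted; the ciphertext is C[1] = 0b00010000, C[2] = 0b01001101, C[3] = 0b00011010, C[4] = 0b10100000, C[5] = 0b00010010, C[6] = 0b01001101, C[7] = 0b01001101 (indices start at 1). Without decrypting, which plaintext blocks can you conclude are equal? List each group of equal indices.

ECB encrypts each block independently with the same key, so equal ciphertext blocks imply equal plaintext blocks.
C[2] = C[6] = C[7] = 0b01001101, so P[2] = P[6] = P[7].

P[2] = P[6] = P[7]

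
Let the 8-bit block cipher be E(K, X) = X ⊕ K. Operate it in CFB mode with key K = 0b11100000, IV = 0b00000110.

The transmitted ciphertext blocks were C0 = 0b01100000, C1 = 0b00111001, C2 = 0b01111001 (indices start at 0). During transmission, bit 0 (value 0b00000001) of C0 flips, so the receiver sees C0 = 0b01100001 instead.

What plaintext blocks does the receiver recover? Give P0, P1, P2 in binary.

CFB decryption: P_i = C_i ⊕ E(K, C_{i−1}), with C_{−1} = IV.
Only C0 changed, to 0b01100001. In CFB, a change in C_i flips the same bit in P_i and garbles P_{i+1}. Decrypting the received ciphertext:
P0: E(K, 0b00000110) = 0b11100110; 0b01100001 ⊕ 0b11100110 = 0b10000111.
P1: E(K, 0b01100001) = 0b10000001; 0b00111001 ⊕ 0b10000001 = 0b10111000.
P2: E(K, 0b00111001) = 0b11011001; 0b01111001 ⊕ 0b11011001 = 0b10100000.
Blocks that differ from the original plaintext: P0, P1.

P0 = 0b10000111, P1 = 0b10111000, P2 = 0b10100000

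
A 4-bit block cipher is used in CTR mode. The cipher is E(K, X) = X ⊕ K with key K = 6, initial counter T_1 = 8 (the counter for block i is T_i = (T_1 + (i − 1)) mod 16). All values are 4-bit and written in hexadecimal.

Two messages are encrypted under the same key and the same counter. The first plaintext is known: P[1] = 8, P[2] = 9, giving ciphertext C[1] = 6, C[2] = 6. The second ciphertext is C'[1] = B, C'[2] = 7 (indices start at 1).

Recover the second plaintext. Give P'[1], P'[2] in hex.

P'[1] = 5, P'[2] = 8

In CTR with a reused counter, both messages share the same keystream S_i, so C_i ⊕ C'_i = P_i ⊕ P'_i and thus P'_i = P_i ⊕ C_i ⊕ C'_i.
P'[1]: 8 ⊕ 6 ⊕ B = 5.
P'[2]: 9 ⊕ 6 ⊕ 7 = 8.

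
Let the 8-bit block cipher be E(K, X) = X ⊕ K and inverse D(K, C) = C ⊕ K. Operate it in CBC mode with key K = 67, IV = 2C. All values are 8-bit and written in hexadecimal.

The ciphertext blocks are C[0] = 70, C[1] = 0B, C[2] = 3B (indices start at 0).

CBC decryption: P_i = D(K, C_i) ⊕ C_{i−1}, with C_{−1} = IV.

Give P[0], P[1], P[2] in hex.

P[0]: D(K, 70) = 17; 17 ⊕ 2C = 3B.
P[1]: D(K, 0B) = 6C; 6C ⊕ 70 = 1C.
P[2]: D(K, 3B) = 5C; 5C ⊕ 0B = 57.

P[0] = 3B, P[1] = 1C, P[2] = 57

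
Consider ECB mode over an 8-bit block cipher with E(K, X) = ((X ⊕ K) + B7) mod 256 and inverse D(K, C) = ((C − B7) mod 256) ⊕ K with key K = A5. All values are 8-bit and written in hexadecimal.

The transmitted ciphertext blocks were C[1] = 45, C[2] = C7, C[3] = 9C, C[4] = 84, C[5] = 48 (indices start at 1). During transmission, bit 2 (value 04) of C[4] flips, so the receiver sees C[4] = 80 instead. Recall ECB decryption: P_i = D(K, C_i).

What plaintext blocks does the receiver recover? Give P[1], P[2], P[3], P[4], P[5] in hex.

Only C[4] changed, to 80. In ECB, a change in C_i affects only P_i. Decrypting the received ciphertext:
P[1]: D(K, 45) = 2B.
P[2]: D(K, C7) = B5.
P[3]: D(K, 9C) = 40.
P[4]: D(K, 80) = 6C.
P[5]: D(K, 48) = 34.
Blocks that differ from the original plaintext: P[4].

P[1] = 2B, P[2] = B5, P[3] = 40, P[4] = 6C, P[5] = 34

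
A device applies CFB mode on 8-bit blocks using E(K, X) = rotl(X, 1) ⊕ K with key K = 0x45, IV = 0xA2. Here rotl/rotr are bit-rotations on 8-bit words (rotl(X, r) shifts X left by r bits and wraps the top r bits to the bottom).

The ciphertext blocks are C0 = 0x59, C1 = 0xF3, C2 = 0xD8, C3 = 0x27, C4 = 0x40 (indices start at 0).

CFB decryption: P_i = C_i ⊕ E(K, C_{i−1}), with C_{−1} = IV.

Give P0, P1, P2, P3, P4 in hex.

P0 = 0x59, P1 = 0x04, P2 = 0x7A, P3 = 0xD3, P4 = 0x4B

P0: E(K, 0xA2) = 0x00; 0x59 ⊕ 0x00 = 0x59.
P1: E(K, 0x59) = 0xF7; 0xF3 ⊕ 0xF7 = 0x04.
P2: E(K, 0xF3) = 0xA2; 0xD8 ⊕ 0xA2 = 0x7A.
P3: E(K, 0xD8) = 0xF4; 0x27 ⊕ 0xF4 = 0xD3.
P4: E(K, 0x27) = 0x0B; 0x40 ⊕ 0x0B = 0x4B.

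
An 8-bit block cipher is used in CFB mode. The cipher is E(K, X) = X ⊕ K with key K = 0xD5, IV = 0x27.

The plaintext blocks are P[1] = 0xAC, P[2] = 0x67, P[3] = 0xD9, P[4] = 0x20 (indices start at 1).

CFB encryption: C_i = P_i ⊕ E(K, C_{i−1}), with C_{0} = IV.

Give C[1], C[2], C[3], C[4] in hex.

C[1]: E(K, 0x27) = 0xF2; 0xAC ⊕ 0xF2 = 0x5E.
C[2]: E(K, 0x5E) = 0x8B; 0x67 ⊕ 0x8B = 0xEC.
C[3]: E(K, 0xEC) = 0x39; 0xD9 ⊕ 0x39 = 0xE0.
C[4]: E(K, 0xE0) = 0x35; 0x20 ⊕ 0x35 = 0x15.

C[1] = 0x5E, C[2] = 0xEC, C[3] = 0xE0, C[4] = 0x15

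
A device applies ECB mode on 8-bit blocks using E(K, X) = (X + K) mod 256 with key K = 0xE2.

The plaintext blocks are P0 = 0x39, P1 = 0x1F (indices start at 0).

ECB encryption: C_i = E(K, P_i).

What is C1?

C1 = 0x01

C1: E(K, 0x1F) = 0x01.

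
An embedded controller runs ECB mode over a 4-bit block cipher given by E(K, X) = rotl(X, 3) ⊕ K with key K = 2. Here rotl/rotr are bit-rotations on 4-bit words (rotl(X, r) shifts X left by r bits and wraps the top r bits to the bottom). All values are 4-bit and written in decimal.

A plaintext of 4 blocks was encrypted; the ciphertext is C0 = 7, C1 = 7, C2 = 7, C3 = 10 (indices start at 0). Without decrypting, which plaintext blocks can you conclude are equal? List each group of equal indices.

ECB encrypts each block independently with the same key, so equal ciphertext blocks imply equal plaintext blocks.
C0 = C1 = C2 = 7, so P0 = P1 = P2.

P0 = P1 = P2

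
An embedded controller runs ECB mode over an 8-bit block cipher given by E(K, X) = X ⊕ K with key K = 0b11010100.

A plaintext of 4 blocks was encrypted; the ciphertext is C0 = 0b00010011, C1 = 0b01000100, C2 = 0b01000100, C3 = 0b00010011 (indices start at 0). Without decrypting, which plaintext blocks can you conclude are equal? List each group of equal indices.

P0 = P3; P1 = P2

ECB encrypts each block independently with the same key, so equal ciphertext blocks imply equal plaintext blocks.
C0 = C3 = 0b00010011, so P0 = P3.
C1 = C2 = 0b01000100, so P1 = P2.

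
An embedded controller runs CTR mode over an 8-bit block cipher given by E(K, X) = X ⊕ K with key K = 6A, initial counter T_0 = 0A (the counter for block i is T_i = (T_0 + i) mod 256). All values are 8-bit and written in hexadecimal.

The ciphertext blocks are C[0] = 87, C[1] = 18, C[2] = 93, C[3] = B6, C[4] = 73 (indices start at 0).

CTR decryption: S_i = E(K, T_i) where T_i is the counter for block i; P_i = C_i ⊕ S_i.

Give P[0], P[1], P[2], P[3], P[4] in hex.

P[0]: T = 0A, S = E(K, T) = 60; 87 ⊕ 60 = E7.
P[1]: T = 0B, S = E(K, T) = 61; 18 ⊕ 61 = 79.
P[2]: T = 0C, S = E(K, T) = 66; 93 ⊕ 66 = F5.
P[3]: T = 0D, S = E(K, T) = 67; B6 ⊕ 67 = D1.
P[4]: T = 0E, S = E(K, T) = 64; 73 ⊕ 64 = 17.

P[0] = E7, P[1] = 79, P[2] = F5, P[3] = D1, P[4] = 17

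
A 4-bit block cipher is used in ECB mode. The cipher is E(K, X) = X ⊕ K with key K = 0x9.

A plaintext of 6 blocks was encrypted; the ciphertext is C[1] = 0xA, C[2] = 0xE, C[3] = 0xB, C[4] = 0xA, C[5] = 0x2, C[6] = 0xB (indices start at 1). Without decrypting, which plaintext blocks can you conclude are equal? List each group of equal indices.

P[1] = P[4]; P[3] = P[6]

ECB encrypts each block independently with the same key, so equal ciphertext blocks imply equal plaintext blocks.
C[1] = C[4] = 0xA, so P[1] = P[4].
C[3] = C[6] = 0xB, so P[3] = P[6].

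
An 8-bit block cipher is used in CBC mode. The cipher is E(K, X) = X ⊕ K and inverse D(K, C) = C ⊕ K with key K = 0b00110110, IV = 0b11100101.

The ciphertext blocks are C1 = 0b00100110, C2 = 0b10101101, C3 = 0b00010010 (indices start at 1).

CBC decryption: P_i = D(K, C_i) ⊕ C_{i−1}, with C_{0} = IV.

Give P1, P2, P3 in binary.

P1 = 0b11110101, P2 = 0b10111101, P3 = 0b10001001

P1: D(K, 0b00100110) = 0b00010000; 0b00010000 ⊕ 0b11100101 = 0b11110101.
P2: D(K, 0b10101101) = 0b10011011; 0b10011011 ⊕ 0b00100110 = 0b10111101.
P3: D(K, 0b00010010) = 0b00100100; 0b00100100 ⊕ 0b10101101 = 0b10001001.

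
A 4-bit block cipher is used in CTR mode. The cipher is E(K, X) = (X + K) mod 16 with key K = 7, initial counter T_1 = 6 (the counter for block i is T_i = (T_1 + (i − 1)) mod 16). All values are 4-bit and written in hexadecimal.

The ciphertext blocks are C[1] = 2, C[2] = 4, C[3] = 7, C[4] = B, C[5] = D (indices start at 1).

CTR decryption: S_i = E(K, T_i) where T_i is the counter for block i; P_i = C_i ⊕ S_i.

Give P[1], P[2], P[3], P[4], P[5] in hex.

P[1] = F, P[2] = A, P[3] = 8, P[4] = B, P[5] = C

P[1]: T = 6, S = E(K, T) = D; 2 ⊕ D = F.
P[2]: T = 7, S = E(K, T) = E; 4 ⊕ E = A.
P[3]: T = 8, S = E(K, T) = F; 7 ⊕ F = 8.
P[4]: T = 9, S = E(K, T) = 0; B ⊕ 0 = B.
P[5]: T = A, S = E(K, T) = 1; D ⊕ 1 = C.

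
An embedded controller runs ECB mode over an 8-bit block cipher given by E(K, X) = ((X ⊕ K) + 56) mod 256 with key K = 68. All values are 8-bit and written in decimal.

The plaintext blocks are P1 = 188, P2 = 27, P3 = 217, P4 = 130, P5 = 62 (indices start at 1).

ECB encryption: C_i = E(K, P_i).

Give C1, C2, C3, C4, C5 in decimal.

C1: E(K, 188) = 48.
C2: E(K, 27) = 151.
C3: E(K, 217) = 213.
C4: E(K, 130) = 254.
C5: E(K, 62) = 178.

C1 = 48, C2 = 151, C3 = 213, C4 = 254, C5 = 178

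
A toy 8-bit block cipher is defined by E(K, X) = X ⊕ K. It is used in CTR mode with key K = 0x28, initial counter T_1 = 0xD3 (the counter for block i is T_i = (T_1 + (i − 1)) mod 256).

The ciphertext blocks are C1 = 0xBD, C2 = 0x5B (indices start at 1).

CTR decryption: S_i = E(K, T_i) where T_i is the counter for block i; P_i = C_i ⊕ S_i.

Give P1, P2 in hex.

P1 = 0x46, P2 = 0xA7

P1: T = 0xD3, S = E(K, T) = 0xFB; 0xBD ⊕ 0xFB = 0x46.
P2: T = 0xD4, S = E(K, T) = 0xFC; 0x5B ⊕ 0xFC = 0xA7.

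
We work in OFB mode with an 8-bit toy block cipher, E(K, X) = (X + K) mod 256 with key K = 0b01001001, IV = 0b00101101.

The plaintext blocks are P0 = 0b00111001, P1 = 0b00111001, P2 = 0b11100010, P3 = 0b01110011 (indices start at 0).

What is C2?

OFB encryption: S_i = E(K, S_{i−1}) with S_{−1} = IV; C_i = P_i ⊕ S_i.
C0: S = E(K, 0b00101101) = 0b01110110; 0b00111001 ⊕ 0b01110110 = 0b01001111.
C1: S = E(K, 0b01110110) = 0b10111111; 0b00111001 ⊕ 0b10111111 = 0b10000110.
C2: S = E(K, 0b10111111) = 0b00001000; 0b11100010 ⊕ 0b00001000 = 0b11101010.

C2 = 0b11101010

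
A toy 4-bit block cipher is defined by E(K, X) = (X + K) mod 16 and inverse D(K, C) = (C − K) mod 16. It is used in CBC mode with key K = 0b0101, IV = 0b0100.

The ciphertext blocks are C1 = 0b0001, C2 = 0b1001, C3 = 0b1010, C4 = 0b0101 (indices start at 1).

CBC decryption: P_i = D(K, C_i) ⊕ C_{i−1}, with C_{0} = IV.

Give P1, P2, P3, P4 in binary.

P1: D(K, 0b0001) = 0b1100; 0b1100 ⊕ 0b0100 = 0b1000.
P2: D(K, 0b1001) = 0b0100; 0b0100 ⊕ 0b0001 = 0b0101.
P3: D(K, 0b1010) = 0b0101; 0b0101 ⊕ 0b1001 = 0b1100.
P4: D(K, 0b0101) = 0b0000; 0b0000 ⊕ 0b1010 = 0b1010.

P1 = 0b1000, P2 = 0b0101, P3 = 0b1100, P4 = 0b1010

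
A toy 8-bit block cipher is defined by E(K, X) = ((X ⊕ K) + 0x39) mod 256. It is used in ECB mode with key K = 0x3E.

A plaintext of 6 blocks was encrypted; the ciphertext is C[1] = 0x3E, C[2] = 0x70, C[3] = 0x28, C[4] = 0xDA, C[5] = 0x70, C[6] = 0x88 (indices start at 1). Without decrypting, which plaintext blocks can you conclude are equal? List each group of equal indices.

ECB encrypts each block independently with the same key, so equal ciphertext blocks imply equal plaintext blocks.
C[2] = C[5] = 0x70, so P[2] = P[5].

P[2] = P[5]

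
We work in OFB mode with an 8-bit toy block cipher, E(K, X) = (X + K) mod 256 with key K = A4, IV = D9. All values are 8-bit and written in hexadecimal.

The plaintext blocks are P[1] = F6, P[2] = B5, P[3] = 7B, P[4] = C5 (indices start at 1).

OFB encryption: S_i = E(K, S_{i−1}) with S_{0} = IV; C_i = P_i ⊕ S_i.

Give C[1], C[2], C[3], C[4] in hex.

C[1] = 8B, C[2] = 94, C[3] = BE, C[4] = AC

C[1]: S = E(K, D9) = 7D; F6 ⊕ 7D = 8B.
C[2]: S = E(K, 7D) = 21; B5 ⊕ 21 = 94.
C[3]: S = E(K, 21) = C5; 7B ⊕ C5 = BE.
C[4]: S = E(K, C5) = 69; C5 ⊕ 69 = AC.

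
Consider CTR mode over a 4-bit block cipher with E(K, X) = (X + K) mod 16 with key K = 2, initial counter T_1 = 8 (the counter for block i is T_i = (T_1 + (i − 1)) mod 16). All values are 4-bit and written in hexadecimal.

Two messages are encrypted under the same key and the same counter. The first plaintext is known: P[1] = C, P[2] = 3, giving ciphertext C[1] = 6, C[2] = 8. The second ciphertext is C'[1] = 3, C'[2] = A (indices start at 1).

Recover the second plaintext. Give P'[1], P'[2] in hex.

P'[1] = 9, P'[2] = 1

In CTR with a reused counter, both messages share the same keystream S_i, so C_i ⊕ C'_i = P_i ⊕ P'_i and thus P'_i = P_i ⊕ C_i ⊕ C'_i.
P'[1]: C ⊕ 6 ⊕ 3 = 9.
P'[2]: 3 ⊕ 8 ⊕ A = 1.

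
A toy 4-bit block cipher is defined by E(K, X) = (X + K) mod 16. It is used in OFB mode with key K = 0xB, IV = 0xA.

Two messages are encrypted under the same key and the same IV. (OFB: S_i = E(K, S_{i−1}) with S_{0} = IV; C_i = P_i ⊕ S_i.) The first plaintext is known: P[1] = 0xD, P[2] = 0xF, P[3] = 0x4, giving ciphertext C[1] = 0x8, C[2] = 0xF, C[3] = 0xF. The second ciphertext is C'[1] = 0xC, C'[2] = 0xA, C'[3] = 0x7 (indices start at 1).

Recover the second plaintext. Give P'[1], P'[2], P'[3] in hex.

P'[1] = 0x9, P'[2] = 0xA, P'[3] = 0xC

In OFB with a reused IV, both messages share the same keystream S_i, so C_i ⊕ C'_i = P_i ⊕ P'_i and thus P'_i = P_i ⊕ C_i ⊕ C'_i.
P'[1]: 0xD ⊕ 0x8 ⊕ 0xC = 0x9.
P'[2]: 0xF ⊕ 0xF ⊕ 0xA = 0xA.
P'[3]: 0x4 ⊕ 0xF ⊕ 0x7 = 0xC.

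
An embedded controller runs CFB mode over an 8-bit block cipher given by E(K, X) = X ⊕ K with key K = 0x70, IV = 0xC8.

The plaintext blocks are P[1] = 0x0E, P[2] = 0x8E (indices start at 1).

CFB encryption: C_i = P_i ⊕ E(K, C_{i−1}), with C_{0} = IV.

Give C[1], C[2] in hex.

C[1]: E(K, 0xC8) = 0xB8; 0x0E ⊕ 0xB8 = 0xB6.
C[2]: E(K, 0xB6) = 0xC6; 0x8E ⊕ 0xC6 = 0x48.

C[1] = 0xB6, C[2] = 0x48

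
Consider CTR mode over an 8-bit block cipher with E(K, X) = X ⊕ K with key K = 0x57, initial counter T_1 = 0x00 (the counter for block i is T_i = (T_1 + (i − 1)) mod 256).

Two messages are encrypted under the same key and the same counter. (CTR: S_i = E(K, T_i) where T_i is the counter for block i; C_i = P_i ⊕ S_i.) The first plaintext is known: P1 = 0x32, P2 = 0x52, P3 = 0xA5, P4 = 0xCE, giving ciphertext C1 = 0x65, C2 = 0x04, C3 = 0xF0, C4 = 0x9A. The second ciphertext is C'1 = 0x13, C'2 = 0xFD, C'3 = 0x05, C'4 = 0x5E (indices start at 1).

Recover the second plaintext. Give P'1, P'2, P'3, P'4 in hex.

P'1 = 0x44, P'2 = 0xAB, P'3 = 0x50, P'4 = 0x0A

In CTR with a reused counter, both messages share the same keystream S_i, so C_i ⊕ C'_i = P_i ⊕ P'_i and thus P'_i = P_i ⊕ C_i ⊕ C'_i.
P'1: 0x32 ⊕ 0x65 ⊕ 0x13 = 0x44.
P'2: 0x52 ⊕ 0x04 ⊕ 0xFD = 0xAB.
P'3: 0xA5 ⊕ 0xF0 ⊕ 0x05 = 0x50.
P'4: 0xCE ⊕ 0x9A ⊕ 0x5E = 0x0A.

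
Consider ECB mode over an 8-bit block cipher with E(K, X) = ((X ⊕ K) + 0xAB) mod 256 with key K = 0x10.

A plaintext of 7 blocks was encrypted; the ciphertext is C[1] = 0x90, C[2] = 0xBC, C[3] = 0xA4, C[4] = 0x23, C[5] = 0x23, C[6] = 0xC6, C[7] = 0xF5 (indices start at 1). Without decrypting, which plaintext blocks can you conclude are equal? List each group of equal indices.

P[4] = P[5]

ECB encrypts each block independently with the same key, so equal ciphertext blocks imply equal plaintext blocks.
C[4] = C[5] = 0x23, so P[4] = P[5].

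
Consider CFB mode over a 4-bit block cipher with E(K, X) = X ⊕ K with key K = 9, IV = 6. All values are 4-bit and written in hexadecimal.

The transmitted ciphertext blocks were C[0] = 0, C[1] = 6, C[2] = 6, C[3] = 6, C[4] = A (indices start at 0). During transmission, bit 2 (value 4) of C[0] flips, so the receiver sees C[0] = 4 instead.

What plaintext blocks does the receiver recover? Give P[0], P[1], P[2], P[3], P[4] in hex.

P[0] = B, P[1] = B, P[2] = 9, P[3] = 9, P[4] = 5

CFB decryption: P_i = C_i ⊕ E(K, C_{i−1}), with C_{−1} = IV.
Only C[0] changed, to 4. In CFB, a change in C_i flips the same bit in P_i and garbles P_{i+1}. Decrypting the received ciphertext:
P[0]: E(K, 6) = F; 4 ⊕ F = B.
P[1]: E(K, 4) = D; 6 ⊕ D = B.
P[2]: E(K, 6) = F; 6 ⊕ F = 9.
P[3]: E(K, 6) = F; 6 ⊕ F = 9.
P[4]: E(K, 6) = F; A ⊕ F = 5.
Blocks that differ from the original plaintext: P[0], P[1].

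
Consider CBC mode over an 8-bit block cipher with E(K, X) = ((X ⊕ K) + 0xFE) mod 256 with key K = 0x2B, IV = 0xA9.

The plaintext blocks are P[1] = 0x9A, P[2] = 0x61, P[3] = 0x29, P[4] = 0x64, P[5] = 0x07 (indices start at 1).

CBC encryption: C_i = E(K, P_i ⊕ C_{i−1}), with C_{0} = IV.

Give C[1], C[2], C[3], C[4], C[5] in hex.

C[1] = 0x16, C[2] = 0x5A, C[3] = 0x56, C[4] = 0x17, C[5] = 0x39

C[1]: P[1] ⊕ 0xA9 = 0x33; E(K, 0x33) = 0x16.
C[2]: P[2] ⊕ 0x16 = 0x77; E(K, 0x77) = 0x5A.
C[3]: P[3] ⊕ 0x5A = 0x73; E(K, 0x73) = 0x56.
C[4]: P[4] ⊕ 0x56 = 0x32; E(K, 0x32) = 0x17.
C[5]: P[5] ⊕ 0x17 = 0x10; E(K, 0x10) = 0x39.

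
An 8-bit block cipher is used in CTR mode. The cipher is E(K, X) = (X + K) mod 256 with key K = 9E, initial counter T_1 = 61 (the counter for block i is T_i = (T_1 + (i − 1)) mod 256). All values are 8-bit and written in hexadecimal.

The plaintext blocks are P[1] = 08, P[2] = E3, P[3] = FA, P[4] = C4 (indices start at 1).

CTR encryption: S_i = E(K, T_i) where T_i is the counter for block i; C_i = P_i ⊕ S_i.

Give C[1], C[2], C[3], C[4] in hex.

C[1]: T = 61, S = E(K, T) = FF; 08 ⊕ FF = F7.
C[2]: T = 62, S = E(K, T) = 00; E3 ⊕ 00 = E3.
C[3]: T = 63, S = E(K, T) = 01; FA ⊕ 01 = FB.
C[4]: T = 64, S = E(K, T) = 02; C4 ⊕ 02 = C6.

C[1] = F7, C[2] = E3, C[3] = FB, C[4] = C6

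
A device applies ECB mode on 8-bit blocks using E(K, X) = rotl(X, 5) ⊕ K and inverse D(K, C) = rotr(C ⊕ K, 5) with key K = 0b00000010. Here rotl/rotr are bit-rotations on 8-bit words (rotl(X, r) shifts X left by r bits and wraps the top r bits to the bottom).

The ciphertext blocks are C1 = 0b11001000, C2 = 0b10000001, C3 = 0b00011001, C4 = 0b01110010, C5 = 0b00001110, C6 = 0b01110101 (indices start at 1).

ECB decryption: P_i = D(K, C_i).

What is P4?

P4 = 0b10000011

P4: D(K, 0b01110010) = 0b10000011.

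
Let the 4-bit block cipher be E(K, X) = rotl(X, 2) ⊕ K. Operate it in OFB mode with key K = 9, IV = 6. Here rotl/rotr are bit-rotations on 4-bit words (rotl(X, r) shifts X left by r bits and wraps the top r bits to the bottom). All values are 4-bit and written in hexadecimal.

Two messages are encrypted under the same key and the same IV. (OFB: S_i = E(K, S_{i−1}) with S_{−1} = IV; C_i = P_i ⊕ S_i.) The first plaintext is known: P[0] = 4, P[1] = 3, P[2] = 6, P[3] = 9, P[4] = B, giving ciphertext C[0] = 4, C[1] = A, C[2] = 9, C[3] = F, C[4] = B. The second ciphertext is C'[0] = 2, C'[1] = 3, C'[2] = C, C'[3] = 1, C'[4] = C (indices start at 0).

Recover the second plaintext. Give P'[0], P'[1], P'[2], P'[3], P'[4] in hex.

In OFB with a reused IV, both messages share the same keystream S_i, so C_i ⊕ C'_i = P_i ⊕ P'_i and thus P'_i = P_i ⊕ C_i ⊕ C'_i.
P'[0]: 4 ⊕ 4 ⊕ 2 = 2.
P'[1]: 3 ⊕ A ⊕ 3 = A.
P'[2]: 6 ⊕ 9 ⊕ C = 3.
P'[3]: 9 ⊕ F ⊕ 1 = 7.
P'[4]: B ⊕ B ⊕ C = C.

P'[0] = 2, P'[1] = A, P'[2] = 3, P'[3] = 7, P'[4] = C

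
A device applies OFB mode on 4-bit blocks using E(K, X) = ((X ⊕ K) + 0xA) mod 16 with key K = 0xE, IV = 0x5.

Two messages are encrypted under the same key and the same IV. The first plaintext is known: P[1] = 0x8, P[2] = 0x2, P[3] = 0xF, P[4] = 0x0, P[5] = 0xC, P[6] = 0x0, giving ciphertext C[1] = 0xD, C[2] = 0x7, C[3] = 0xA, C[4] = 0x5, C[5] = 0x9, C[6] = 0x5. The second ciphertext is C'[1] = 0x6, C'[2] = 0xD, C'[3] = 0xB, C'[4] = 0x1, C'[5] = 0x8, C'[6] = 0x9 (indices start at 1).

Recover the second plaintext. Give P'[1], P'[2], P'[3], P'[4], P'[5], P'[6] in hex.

P'[1] = 0x3, P'[2] = 0x8, P'[3] = 0xE, P'[4] = 0x4, P'[5] = 0xD, P'[6] = 0xC

In OFB with a reused IV, both messages share the same keystream S_i, so C_i ⊕ C'_i = P_i ⊕ P'_i and thus P'_i = P_i ⊕ C_i ⊕ C'_i.
P'[1]: 0x8 ⊕ 0xD ⊕ 0x6 = 0x3.
P'[2]: 0x2 ⊕ 0x7 ⊕ 0xD = 0x8.
P'[3]: 0xF ⊕ 0xA ⊕ 0xB = 0xE.
P'[4]: 0x0 ⊕ 0x5 ⊕ 0x1 = 0x4.
P'[5]: 0xC ⊕ 0x9 ⊕ 0x8 = 0xD.
P'[6]: 0x0 ⊕ 0x5 ⊕ 0x9 = 0xC.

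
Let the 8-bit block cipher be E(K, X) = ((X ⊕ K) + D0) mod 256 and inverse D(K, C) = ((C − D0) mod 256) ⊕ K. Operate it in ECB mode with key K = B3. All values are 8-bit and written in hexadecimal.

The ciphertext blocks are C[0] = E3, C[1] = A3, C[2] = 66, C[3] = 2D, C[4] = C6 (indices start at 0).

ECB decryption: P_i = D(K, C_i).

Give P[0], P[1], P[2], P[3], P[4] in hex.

P[0]: D(K, E3) = A0.
P[1]: D(K, A3) = 60.
P[2]: D(K, 66) = 25.
P[3]: D(K, 2D) = EE.
P[4]: D(K, C6) = 45.

P[0] = A0, P[1] = 60, P[2] = 25, P[3] = EE, P[4] = 45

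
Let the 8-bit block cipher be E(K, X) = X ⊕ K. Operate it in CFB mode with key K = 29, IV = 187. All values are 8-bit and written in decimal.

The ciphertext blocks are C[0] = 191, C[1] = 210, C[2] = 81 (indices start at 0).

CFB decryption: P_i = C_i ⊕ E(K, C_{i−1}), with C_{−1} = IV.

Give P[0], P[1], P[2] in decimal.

P[0]: E(K, 187) = 166; 191 ⊕ 166 = 25.
P[1]: E(K, 191) = 162; 210 ⊕ 162 = 112.
P[2]: E(K, 210) = 207; 81 ⊕ 207 = 158.

P[0] = 25, P[1] = 112, P[2] = 158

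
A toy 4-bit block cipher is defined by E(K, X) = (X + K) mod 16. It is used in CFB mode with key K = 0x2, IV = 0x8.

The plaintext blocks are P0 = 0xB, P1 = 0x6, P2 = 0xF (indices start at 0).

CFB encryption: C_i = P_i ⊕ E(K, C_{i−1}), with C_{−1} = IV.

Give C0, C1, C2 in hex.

C0 = 0x1, C1 = 0x5, C2 = 0x8

C0: E(K, 0x8) = 0xA; 0xB ⊕ 0xA = 0x1.
C1: E(K, 0x1) = 0x3; 0x6 ⊕ 0x3 = 0x5.
C2: E(K, 0x5) = 0x7; 0xF ⊕ 0x7 = 0x8.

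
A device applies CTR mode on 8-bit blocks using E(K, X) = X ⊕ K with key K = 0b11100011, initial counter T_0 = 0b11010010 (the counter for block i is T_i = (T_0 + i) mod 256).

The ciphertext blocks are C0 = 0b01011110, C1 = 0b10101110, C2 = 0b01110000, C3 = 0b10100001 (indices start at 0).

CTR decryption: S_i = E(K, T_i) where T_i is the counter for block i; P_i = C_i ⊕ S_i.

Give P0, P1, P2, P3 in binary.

P0: T = 0b11010010, S = E(K, T) = 0b00110001; 0b01011110 ⊕ 0b00110001 = 0b01101111.
P1: T = 0b11010011, S = E(K, T) = 0b00110000; 0b10101110 ⊕ 0b00110000 = 0b10011110.
P2: T = 0b11010100, S = E(K, T) = 0b00110111; 0b01110000 ⊕ 0b00110111 = 0b01000111.
P3: T = 0b11010101, S = E(K, T) = 0b00110110; 0b10100001 ⊕ 0b00110110 = 0b10010111.

P0 = 0b01101111, P1 = 0b10011110, P2 = 0b01000111, P3 = 0b10010111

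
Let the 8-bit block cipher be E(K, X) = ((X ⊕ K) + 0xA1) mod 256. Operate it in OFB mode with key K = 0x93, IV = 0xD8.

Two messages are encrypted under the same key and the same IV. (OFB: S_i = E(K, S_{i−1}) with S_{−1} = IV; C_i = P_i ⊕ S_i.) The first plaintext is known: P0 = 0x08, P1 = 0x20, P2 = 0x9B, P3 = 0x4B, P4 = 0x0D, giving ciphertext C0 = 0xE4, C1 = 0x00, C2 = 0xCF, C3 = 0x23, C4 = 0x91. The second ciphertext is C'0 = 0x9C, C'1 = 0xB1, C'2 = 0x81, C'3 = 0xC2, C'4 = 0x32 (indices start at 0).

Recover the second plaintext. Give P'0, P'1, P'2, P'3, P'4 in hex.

P'0 = 0x70, P'1 = 0x91, P'2 = 0xD5, P'3 = 0xAA, P'4 = 0xAE

In OFB with a reused IV, both messages share the same keystream S_i, so C_i ⊕ C'_i = P_i ⊕ P'_i and thus P'_i = P_i ⊕ C_i ⊕ C'_i.
P'0: 0x08 ⊕ 0xE4 ⊕ 0x9C = 0x70.
P'1: 0x20 ⊕ 0x00 ⊕ 0xB1 = 0x91.
P'2: 0x9B ⊕ 0xCF ⊕ 0x81 = 0xD5.
P'3: 0x4B ⊕ 0x23 ⊕ 0xC2 = 0xAA.
P'4: 0x0D ⊕ 0x91 ⊕ 0x32 = 0xAE.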